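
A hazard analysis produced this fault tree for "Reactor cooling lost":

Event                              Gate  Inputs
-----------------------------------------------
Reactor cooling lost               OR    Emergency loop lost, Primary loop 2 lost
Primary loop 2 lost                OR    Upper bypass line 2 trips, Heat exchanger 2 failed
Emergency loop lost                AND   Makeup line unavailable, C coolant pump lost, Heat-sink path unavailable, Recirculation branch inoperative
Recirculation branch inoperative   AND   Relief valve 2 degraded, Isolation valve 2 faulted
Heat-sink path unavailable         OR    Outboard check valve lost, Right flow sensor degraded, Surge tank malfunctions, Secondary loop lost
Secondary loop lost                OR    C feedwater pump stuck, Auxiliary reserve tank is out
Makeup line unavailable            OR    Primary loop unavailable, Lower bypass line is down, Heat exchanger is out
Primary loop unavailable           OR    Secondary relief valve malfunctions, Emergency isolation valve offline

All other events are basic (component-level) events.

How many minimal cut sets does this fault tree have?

22

Primary loop unavailable [OR]: union of children's cut sets → 2 cut set(s).
Makeup line unavailable [OR]: union of children's cut sets → 4 cut set(s).
Secondary loop lost [OR]: union of children's cut sets → 2 cut set(s).
Heat-sink path unavailable [OR]: union of children's cut sets → 5 cut set(s).
Recirculation branch inoperative [AND]: one cut set from each child combined → 1 × 1 = 1 cut set(s).
Emergency loop lost [AND]: one cut set from each child combined → 4 × 1 × 5 × 1 = 20 cut set(s).
Primary loop 2 lost [OR]: union of children's cut sets → 2 cut set(s).
Reactor cooling lost [OR]: union of children's cut sets → 22 cut set(s).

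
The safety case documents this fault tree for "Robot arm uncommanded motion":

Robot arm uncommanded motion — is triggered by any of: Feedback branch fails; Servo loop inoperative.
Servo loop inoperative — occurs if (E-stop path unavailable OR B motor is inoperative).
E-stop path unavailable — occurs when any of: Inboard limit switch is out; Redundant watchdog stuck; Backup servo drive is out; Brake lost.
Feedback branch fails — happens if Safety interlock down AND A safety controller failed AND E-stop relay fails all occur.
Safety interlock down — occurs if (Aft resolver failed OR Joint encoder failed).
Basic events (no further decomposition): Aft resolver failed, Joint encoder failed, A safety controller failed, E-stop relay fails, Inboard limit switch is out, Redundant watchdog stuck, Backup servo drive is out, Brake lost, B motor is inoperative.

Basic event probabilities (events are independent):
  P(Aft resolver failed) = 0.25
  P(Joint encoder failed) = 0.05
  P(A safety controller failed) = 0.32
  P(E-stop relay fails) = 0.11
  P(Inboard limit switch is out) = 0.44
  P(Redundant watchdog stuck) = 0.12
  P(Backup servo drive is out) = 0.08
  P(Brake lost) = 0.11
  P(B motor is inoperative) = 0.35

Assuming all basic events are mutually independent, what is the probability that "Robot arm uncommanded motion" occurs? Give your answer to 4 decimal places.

0.7404

P(Safety interlock down) [OR] = 1 − (1−0.25) × (1−0.05) = 0.287500
P(Feedback branch fails) [AND] = 0.287500 × 0.32 × 0.11 = 0.010120
P(E-stop path unavailable) [OR] = 1 − (1−0.44) × (1−0.12) × (1−0.08) × (1−0.11) = 0.596495
P(Servo loop inoperative) [OR] = 1 − (1−0.596495) × (1−0.35) = 0.737722
P(Robot arm uncommanded motion) [OR] = 1 − (1−0.010120) × (1−0.737722) = 0.740376
Rounded to 4 decimal places: P(Robot arm uncommanded motion) ≈ 0.7404.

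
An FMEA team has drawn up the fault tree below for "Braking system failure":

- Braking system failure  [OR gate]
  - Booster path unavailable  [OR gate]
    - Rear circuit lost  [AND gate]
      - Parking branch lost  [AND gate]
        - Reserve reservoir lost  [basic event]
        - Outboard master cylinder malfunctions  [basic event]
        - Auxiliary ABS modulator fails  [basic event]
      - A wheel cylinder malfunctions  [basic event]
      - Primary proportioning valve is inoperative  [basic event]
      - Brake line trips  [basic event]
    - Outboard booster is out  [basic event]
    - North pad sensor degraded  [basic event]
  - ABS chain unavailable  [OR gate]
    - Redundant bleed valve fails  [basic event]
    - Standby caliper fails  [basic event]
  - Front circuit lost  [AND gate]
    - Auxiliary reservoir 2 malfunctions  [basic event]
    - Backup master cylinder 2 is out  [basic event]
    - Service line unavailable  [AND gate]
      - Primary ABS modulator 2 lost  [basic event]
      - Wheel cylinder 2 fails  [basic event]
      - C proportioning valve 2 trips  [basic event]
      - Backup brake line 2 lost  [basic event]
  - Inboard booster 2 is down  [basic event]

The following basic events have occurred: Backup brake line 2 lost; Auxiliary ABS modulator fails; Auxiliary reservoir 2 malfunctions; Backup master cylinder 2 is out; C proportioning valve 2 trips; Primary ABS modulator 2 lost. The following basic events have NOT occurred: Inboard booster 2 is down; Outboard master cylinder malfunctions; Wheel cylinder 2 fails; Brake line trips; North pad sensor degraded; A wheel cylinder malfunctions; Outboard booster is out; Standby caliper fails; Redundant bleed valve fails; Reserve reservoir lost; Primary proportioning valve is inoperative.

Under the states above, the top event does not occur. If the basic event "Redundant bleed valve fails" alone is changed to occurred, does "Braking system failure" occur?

Yes

Counterfactual: set "Redundant bleed valve fails" to occurred.
Parking branch lost [AND]: Reserve reservoir lost=not, Outboard master cylinder malfunctions=not, Auxiliary ABS modulator fails=occurs → not all inputs occur → does not occur.
Rear circuit lost [AND]: Parking branch lost=not, A wheel cylinder malfunctions=not, Primary proportioning valve is inoperative=not, Brake line trips=not → not all inputs occur → does not occur.
Booster path unavailable [OR]: Rear circuit lost=not, Outboard booster is out=not, North pad sensor degraded=not → no input occurs → does not occur.
ABS chain unavailable [OR]: Redundant bleed valve fails=occurs, Standby caliper fails=not → at least one input occurs → occurs.
Service line unavailable [AND]: Primary ABS modulator 2 lost=occurs, Wheel cylinder 2 fails=not, C proportioning valve 2 trips=occurs, Backup brake line 2 lost=occurs → not all inputs occur → does not occur.
Front circuit lost [AND]: Auxiliary reservoir 2 malfunctions=occurs, Backup master cylinder 2 is out=occurs, Service line unavailable=not → not all inputs occur → does not occur.
Braking system failure [OR]: Booster path unavailable=not, ABS chain unavailable=occurs, Front circuit lost=not, Inboard booster 2 is down=not → at least one input occurs → occurs.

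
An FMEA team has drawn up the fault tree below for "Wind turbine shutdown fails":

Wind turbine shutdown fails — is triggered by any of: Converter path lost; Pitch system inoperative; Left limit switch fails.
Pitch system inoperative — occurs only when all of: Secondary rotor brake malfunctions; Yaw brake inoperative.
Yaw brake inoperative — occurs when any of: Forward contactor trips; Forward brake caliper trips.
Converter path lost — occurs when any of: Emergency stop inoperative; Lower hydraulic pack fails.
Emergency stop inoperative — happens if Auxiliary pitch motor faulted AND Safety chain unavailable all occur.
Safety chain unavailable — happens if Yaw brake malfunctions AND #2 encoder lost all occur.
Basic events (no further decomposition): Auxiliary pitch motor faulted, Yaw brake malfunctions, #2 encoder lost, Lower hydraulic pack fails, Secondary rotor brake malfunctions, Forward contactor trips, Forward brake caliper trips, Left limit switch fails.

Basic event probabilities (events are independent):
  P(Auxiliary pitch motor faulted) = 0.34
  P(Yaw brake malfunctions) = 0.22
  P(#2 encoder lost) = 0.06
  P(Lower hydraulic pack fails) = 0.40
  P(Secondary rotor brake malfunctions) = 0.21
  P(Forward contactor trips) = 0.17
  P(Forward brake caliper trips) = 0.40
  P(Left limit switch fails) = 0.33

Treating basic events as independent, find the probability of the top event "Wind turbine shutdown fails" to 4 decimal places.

0.6420

P(Safety chain unavailable) [AND] = 0.22 × 0.06 = 0.013200
P(Emergency stop inoperative) [AND] = 0.34 × 0.013200 = 0.004488
P(Converter path lost) [OR] = 1 − (1−0.004488) × (1−0.40) = 0.402693
P(Yaw brake inoperative) [OR] = 1 − (1−0.17) × (1−0.40) = 0.502000
P(Pitch system inoperative) [AND] = 0.21 × 0.502000 = 0.105420
P(Wind turbine shutdown fails) [OR] = 1 − (1−0.402693) × (1−0.105420) × (1−0.33) = 0.641993
Rounded to 4 decimal places: P(Wind turbine shutdown fails) ≈ 0.6420.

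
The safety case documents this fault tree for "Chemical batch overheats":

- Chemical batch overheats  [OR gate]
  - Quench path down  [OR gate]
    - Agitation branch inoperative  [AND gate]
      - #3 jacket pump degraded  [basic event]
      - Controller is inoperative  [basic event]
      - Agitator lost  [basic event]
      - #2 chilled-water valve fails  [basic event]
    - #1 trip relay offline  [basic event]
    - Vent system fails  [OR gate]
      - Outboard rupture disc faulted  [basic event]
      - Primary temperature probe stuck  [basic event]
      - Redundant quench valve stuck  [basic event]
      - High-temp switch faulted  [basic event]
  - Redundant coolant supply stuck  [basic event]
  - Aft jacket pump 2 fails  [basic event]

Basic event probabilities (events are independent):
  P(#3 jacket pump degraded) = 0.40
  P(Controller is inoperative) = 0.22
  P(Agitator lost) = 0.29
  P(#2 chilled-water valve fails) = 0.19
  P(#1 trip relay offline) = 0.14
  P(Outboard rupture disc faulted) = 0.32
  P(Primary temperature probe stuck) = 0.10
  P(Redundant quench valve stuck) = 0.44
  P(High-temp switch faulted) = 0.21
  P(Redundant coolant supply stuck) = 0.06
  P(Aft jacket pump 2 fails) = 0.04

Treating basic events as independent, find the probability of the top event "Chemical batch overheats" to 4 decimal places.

P(Agitation branch inoperative) [AND] = 0.40 × 0.22 × 0.29 × 0.19 = 0.004849
P(Vent system fails) [OR] = 1 − (1−0.32) × (1−0.10) × (1−0.44) × (1−0.21) = 0.729251
P(Quench path down) [OR] = 1 − (1−0.004849) × (1−0.14) × (1−0.729251) = 0.768285
P(Chemical batch overheats) [OR] = 1 − (1−0.768285) × (1−0.06) × (1−0.04) = 0.790900
Rounded to 4 decimal places: P(Chemical batch overheats) ≈ 0.7909.

0.7909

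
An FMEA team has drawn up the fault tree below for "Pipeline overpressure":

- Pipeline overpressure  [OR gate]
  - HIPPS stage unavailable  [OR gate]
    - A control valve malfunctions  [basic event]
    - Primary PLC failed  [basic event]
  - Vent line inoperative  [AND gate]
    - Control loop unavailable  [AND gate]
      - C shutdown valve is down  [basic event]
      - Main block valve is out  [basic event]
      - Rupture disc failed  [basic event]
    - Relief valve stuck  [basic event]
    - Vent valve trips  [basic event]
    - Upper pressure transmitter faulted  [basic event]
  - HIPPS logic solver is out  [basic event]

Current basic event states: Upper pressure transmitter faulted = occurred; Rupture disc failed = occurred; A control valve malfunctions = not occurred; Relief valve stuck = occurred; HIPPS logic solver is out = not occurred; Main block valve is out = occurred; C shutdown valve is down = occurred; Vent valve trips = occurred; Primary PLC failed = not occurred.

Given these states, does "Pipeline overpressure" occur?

Yes

HIPPS stage unavailable [OR]: A control valve malfunctions=not, Primary PLC failed=not → no input occurs → does not occur.
Control loop unavailable [AND]: C shutdown valve is down=occurs, Main block valve is out=occurs, Rupture disc failed=occurs → all inputs occur → occurs.
Vent line inoperative [AND]: Control loop unavailable=occurs, Relief valve stuck=occurs, Vent valve trips=occurs, Upper pressure transmitter faulted=occurs → all inputs occur → occurs.
Pipeline overpressure [OR]: HIPPS stage unavailable=not, Vent line inoperative=occurs, HIPPS logic solver is out=not → at least one input occurs → occurs.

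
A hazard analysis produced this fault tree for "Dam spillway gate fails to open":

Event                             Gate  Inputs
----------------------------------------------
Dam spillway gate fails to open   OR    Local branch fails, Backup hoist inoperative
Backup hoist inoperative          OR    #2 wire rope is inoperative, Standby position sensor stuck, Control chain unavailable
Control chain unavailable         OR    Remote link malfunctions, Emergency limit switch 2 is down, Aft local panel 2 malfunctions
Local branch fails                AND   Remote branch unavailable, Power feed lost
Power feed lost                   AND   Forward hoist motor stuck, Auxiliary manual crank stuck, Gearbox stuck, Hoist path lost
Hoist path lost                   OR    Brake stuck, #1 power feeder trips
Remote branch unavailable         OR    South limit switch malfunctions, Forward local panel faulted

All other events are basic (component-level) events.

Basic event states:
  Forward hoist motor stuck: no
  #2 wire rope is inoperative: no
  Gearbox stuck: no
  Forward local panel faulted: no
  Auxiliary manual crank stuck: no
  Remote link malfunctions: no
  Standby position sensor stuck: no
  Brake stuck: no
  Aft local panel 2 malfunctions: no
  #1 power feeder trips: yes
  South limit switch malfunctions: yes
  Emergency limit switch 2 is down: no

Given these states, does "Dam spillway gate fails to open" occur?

Remote branch unavailable [OR]: South limit switch malfunctions=occurs, Forward local panel faulted=not → at least one input occurs → occurs.
Hoist path lost [OR]: Brake stuck=not, #1 power feeder trips=occurs → at least one input occurs → occurs.
Power feed lost [AND]: Forward hoist motor stuck=not, Auxiliary manual crank stuck=not, Gearbox stuck=not, Hoist path lost=occurs → not all inputs occur → does not occur.
Local branch fails [AND]: Remote branch unavailable=occurs, Power feed lost=not → not all inputs occur → does not occur.
Control chain unavailable [OR]: Remote link malfunctions=not, Emergency limit switch 2 is down=not, Aft local panel 2 malfunctions=not → no input occurs → does not occur.
Backup hoist inoperative [OR]: #2 wire rope is inoperative=not, Standby position sensor stuck=not, Control chain unavailable=not → no input occurs → does not occur.
Dam spillway gate fails to open [OR]: Local branch fails=not, Backup hoist inoperative=not → no input occurs → does not occur.

No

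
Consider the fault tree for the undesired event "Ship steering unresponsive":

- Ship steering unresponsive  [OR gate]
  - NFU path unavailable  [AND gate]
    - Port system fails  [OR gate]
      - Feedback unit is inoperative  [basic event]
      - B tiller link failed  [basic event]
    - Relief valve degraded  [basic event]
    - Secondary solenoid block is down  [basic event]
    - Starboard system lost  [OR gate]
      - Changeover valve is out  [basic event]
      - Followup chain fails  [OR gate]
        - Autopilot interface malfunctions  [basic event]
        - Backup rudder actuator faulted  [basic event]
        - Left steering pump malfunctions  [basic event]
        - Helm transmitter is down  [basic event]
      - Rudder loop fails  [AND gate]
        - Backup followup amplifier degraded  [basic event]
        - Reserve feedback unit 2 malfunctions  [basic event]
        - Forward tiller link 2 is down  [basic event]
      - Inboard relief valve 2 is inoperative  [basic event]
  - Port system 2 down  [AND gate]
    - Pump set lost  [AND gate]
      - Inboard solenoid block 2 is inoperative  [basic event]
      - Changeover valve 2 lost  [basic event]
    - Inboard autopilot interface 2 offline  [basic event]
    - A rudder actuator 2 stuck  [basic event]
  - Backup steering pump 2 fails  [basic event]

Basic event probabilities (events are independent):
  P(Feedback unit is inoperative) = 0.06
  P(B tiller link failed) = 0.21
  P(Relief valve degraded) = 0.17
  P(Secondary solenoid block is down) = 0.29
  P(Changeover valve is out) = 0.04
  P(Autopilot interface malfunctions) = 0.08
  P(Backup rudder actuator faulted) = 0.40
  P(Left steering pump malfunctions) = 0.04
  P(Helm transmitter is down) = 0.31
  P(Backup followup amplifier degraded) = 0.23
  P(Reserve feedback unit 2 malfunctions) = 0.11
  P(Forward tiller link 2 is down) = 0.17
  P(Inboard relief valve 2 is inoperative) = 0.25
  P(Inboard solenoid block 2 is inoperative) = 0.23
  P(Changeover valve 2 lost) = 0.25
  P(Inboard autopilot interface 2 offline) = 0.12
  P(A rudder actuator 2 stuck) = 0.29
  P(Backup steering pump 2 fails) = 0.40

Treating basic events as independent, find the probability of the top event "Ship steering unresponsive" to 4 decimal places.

P(Port system fails) [OR] = 1 − (1−0.06) × (1−0.21) = 0.257400
P(Followup chain fails) [OR] = 1 − (1−0.08) × (1−0.40) × (1−0.04) × (1−0.31) = 0.634355
P(Rudder loop fails) [AND] = 0.23 × 0.11 × 0.17 = 0.004301
P(Starboard system lost) [OR] = 1 − (1−0.04) × (1−0.634355) × (1−0.004301) × (1−0.25) = 0.737868
P(NFU path unavailable) [AND] = 0.257400 × 0.17 × 0.29 × 0.737868 = 0.009363
P(Pump set lost) [AND] = 0.23 × 0.25 = 0.057500
P(Port system 2 down) [AND] = 0.057500 × 0.12 × 0.29 = 0.002001
P(Ship steering unresponsive) [OR] = 1 − (1−0.009363) × (1−0.002001) × (1−0.40) = 0.406807
Rounded to 4 decimal places: P(Ship steering unresponsive) ≈ 0.4068.

0.4068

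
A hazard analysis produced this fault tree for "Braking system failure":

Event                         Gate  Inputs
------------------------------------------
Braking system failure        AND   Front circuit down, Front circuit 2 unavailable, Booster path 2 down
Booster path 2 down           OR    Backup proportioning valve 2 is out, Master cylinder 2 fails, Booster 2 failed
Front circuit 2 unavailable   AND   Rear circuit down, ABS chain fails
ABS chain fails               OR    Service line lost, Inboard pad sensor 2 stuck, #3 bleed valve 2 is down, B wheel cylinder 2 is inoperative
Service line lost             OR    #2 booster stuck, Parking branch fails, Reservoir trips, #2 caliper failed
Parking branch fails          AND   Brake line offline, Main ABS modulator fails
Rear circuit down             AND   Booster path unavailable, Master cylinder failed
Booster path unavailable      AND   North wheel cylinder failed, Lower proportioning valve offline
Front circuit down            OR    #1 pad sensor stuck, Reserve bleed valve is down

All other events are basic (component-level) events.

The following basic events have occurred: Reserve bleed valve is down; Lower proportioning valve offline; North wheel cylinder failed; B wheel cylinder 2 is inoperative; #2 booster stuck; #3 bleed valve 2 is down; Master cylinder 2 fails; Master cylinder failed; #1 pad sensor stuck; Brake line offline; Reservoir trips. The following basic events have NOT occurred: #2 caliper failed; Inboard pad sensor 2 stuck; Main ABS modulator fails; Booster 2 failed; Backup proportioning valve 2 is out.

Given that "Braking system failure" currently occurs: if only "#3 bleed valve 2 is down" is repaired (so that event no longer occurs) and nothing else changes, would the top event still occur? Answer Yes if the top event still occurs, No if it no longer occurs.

Counterfactual: set "#3 bleed valve 2 is down" to not occurred.
Front circuit down [OR]: #1 pad sensor stuck=occurs, Reserve bleed valve is down=occurs → at least one input occurs → occurs.
Booster path unavailable [AND]: North wheel cylinder failed=occurs, Lower proportioning valve offline=occurs → all inputs occur → occurs.
Rear circuit down [AND]: Booster path unavailable=occurs, Master cylinder failed=occurs → all inputs occur → occurs.
Parking branch fails [AND]: Brake line offline=occurs, Main ABS modulator fails=not → not all inputs occur → does not occur.
Service line lost [OR]: #2 booster stuck=occurs, Parking branch fails=not, Reservoir trips=occurs, #2 caliper failed=not → at least one input occurs → occurs.
ABS chain fails [OR]: Service line lost=occurs, Inboard pad sensor 2 stuck=not, #3 bleed valve 2 is down=not, B wheel cylinder 2 is inoperative=occurs → at least one input occurs → occurs.
Front circuit 2 unavailable [AND]: Rear circuit down=occurs, ABS chain fails=occurs → all inputs occur → occurs.
Booster path 2 down [OR]: Backup proportioning valve 2 is out=not, Master cylinder 2 fails=occurs, Booster 2 failed=not → at least one input occurs → occurs.
Braking system failure [AND]: Front circuit down=occurs, Front circuit 2 unavailable=occurs, Booster path 2 down=occurs → all inputs occur → occurs.

Yes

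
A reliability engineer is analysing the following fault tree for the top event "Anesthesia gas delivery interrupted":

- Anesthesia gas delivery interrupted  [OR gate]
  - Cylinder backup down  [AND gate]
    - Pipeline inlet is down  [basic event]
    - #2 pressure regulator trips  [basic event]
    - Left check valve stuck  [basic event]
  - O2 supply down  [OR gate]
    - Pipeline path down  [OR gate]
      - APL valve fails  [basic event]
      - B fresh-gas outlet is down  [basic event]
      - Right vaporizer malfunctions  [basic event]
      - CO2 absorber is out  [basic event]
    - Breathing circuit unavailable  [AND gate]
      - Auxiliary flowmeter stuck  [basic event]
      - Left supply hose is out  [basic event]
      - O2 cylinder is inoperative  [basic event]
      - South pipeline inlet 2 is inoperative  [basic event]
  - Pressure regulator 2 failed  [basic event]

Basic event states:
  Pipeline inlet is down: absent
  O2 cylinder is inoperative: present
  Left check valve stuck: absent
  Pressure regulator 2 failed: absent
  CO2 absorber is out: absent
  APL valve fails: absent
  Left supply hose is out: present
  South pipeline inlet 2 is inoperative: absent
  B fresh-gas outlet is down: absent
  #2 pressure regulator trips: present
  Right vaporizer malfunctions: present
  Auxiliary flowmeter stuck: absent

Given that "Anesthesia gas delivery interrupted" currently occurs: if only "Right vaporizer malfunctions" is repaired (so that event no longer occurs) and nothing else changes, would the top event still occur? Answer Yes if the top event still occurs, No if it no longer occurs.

No

Counterfactual: set "Right vaporizer malfunctions" to not occurred.
Cylinder backup down [AND]: Pipeline inlet is down=not, #2 pressure regulator trips=occurs, Left check valve stuck=not → not all inputs occur → does not occur.
Pipeline path down [OR]: APL valve fails=not, B fresh-gas outlet is down=not, Right vaporizer malfunctions=not, CO2 absorber is out=not → no input occurs → does not occur.
Breathing circuit unavailable [AND]: Auxiliary flowmeter stuck=not, Left supply hose is out=occurs, O2 cylinder is inoperative=occurs, South pipeline inlet 2 is inoperative=not → not all inputs occur → does not occur.
O2 supply down [OR]: Pipeline path down=not, Breathing circuit unavailable=not → no input occurs → does not occur.
Anesthesia gas delivery interrupted [OR]: Cylinder backup down=not, O2 supply down=not, Pressure regulator 2 failed=not → no input occurs → does not occur.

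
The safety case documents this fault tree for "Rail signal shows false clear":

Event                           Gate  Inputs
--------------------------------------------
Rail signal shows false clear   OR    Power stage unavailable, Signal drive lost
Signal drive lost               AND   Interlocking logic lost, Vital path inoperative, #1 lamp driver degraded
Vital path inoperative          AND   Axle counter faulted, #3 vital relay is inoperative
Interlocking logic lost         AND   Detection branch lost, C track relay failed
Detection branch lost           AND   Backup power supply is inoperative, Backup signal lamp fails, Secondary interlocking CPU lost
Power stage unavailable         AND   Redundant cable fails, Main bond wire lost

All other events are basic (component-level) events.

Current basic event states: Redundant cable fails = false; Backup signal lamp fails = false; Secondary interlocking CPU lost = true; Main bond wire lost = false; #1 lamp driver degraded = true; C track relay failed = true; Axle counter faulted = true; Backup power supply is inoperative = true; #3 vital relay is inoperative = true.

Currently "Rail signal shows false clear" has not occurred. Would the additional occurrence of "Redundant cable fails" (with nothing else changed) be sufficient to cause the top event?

No

Counterfactual: set "Redundant cable fails" to occurred.
Power stage unavailable [AND]: Redundant cable fails=occurs, Main bond wire lost=not → not all inputs occur → does not occur.
Detection branch lost [AND]: Backup power supply is inoperative=occurs, Backup signal lamp fails=not, Secondary interlocking CPU lost=occurs → not all inputs occur → does not occur.
Interlocking logic lost [AND]: Detection branch lost=not, C track relay failed=occurs → not all inputs occur → does not occur.
Vital path inoperative [AND]: Axle counter faulted=occurs, #3 vital relay is inoperative=occurs → all inputs occur → occurs.
Signal drive lost [AND]: Interlocking logic lost=not, Vital path inoperative=occurs, #1 lamp driver degraded=occurs → not all inputs occur → does not occur.
Rail signal shows false clear [OR]: Power stage unavailable=not, Signal drive lost=not → no input occurs → does not occur.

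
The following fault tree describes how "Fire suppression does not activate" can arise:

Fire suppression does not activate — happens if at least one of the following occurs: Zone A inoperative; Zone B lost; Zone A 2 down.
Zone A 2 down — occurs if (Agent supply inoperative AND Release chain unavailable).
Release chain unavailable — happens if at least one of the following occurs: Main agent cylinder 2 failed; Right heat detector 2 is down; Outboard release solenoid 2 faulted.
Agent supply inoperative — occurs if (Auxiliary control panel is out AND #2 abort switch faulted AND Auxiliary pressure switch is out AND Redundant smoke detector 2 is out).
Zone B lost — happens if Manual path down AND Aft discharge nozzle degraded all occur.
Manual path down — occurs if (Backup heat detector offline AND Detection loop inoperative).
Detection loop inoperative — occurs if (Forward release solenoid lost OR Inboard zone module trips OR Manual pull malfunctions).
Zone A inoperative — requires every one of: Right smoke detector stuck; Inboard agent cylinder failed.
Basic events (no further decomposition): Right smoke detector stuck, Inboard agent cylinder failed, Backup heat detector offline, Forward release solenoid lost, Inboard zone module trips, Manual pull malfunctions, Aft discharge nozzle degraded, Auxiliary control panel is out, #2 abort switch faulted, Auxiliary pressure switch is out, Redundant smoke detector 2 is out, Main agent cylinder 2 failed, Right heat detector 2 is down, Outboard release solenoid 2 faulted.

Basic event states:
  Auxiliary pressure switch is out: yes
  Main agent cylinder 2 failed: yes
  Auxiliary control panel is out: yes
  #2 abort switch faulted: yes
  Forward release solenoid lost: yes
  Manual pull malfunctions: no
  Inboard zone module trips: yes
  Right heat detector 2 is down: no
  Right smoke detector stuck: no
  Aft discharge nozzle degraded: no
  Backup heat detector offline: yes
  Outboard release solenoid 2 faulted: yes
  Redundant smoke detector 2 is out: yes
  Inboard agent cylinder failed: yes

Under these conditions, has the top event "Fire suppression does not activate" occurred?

Zone A inoperative [AND]: Right smoke detector stuck=not, Inboard agent cylinder failed=occurs → not all inputs occur → does not occur.
Detection loop inoperative [OR]: Forward release solenoid lost=occurs, Inboard zone module trips=occurs, Manual pull malfunctions=not → at least one input occurs → occurs.
Manual path down [AND]: Backup heat detector offline=occurs, Detection loop inoperative=occurs → all inputs occur → occurs.
Zone B lost [AND]: Manual path down=occurs, Aft discharge nozzle degraded=not → not all inputs occur → does not occur.
Agent supply inoperative [AND]: Auxiliary control panel is out=occurs, #2 abort switch faulted=occurs, Auxiliary pressure switch is out=occurs, Redundant smoke detector 2 is out=occurs → all inputs occur → occurs.
Release chain unavailable [OR]: Main agent cylinder 2 failed=occurs, Right heat detector 2 is down=not, Outboard release solenoid 2 faulted=occurs → at least one input occurs → occurs.
Zone A 2 down [AND]: Agent supply inoperative=occurs, Release chain unavailable=occurs → all inputs occur → occurs.
Fire suppression does not activate [OR]: Zone A inoperative=not, Zone B lost=not, Zone A 2 down=occurs → at least one input occurs → occurs.

Yes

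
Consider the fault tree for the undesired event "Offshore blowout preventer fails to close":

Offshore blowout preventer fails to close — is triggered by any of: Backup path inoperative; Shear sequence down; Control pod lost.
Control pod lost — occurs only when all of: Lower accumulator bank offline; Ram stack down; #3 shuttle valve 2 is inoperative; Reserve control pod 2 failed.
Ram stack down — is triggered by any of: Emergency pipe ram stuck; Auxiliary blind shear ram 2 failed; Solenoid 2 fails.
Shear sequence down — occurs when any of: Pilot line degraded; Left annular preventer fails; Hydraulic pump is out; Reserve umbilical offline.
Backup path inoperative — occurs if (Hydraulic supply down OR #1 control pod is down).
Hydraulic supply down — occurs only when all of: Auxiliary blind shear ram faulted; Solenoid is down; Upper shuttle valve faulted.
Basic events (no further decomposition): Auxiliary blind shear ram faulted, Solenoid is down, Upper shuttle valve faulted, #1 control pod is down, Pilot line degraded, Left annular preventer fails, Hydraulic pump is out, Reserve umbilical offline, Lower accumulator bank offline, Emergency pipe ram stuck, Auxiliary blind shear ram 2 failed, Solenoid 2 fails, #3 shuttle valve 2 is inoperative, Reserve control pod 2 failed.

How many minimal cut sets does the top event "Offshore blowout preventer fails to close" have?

Hydraulic supply down [AND]: one cut set from each child combined → 1 × 1 × 1 = 1 cut set(s).
Backup path inoperative [OR]: union of children's cut sets → 2 cut set(s).
Shear sequence down [OR]: union of children's cut sets → 4 cut set(s).
Ram stack down [OR]: union of children's cut sets → 3 cut set(s).
Control pod lost [AND]: one cut set from each child combined → 1 × 3 × 1 × 1 = 3 cut set(s).
Offshore blowout preventer fails to close [OR]: union of children's cut sets → 9 cut set(s).
Minimal cut sets: {Auxiliary blind shear ram faulted, Solenoid is down, Upper shuttle valve faulted}; {#1 control pod is down}; {Pilot line degraded}; {Left annular preventer fails}; {Hydraulic pump is out}; {Reserve umbilical offline}; {#3 shuttle valve 2 is inoperative, Emergency pipe ram stuck, Lower accumulator bank offline, Reserve control pod 2 failed}; {#3 shuttle valve 2 is inoperative, Auxiliary blind shear ram 2 failed, Lower accumulator bank offline, Reserve control pod 2 failed}; {#3 shuttle valve 2 is inoperative, Lower accumulator bank offline, Reserve control pod 2 failed, Solenoid 2 fails}.

9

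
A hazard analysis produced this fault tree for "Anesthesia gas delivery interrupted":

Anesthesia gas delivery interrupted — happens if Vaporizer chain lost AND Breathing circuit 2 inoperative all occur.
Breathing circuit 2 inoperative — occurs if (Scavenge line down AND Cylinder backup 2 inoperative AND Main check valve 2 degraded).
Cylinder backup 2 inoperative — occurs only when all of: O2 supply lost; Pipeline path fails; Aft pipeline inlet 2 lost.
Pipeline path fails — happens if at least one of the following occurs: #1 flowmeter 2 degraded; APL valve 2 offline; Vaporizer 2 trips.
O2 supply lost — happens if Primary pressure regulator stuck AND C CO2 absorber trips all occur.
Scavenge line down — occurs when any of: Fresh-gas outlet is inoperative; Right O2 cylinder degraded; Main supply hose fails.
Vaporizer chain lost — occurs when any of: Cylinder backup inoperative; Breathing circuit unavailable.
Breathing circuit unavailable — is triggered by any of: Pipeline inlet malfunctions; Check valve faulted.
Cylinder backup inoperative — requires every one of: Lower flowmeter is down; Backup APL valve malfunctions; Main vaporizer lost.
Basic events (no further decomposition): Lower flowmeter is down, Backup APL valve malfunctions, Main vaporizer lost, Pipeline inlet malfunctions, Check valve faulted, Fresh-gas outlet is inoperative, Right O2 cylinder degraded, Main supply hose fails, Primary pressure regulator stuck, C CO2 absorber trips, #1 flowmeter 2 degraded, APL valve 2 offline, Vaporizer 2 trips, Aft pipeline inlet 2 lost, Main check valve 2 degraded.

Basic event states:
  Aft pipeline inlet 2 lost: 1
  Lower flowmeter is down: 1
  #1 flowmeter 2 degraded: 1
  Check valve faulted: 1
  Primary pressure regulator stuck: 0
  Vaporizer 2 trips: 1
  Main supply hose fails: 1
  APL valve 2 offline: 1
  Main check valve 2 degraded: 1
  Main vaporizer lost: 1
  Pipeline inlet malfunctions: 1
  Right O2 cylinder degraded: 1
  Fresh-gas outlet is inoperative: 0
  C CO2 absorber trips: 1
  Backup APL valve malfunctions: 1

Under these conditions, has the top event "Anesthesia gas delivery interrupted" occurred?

No

Cylinder backup inoperative [AND]: Lower flowmeter is down=occurs, Backup APL valve malfunctions=occurs, Main vaporizer lost=occurs → all inputs occur → occurs.
Breathing circuit unavailable [OR]: Pipeline inlet malfunctions=occurs, Check valve faulted=occurs → at least one input occurs → occurs.
Vaporizer chain lost [OR]: Cylinder backup inoperative=occurs, Breathing circuit unavailable=occurs → at least one input occurs → occurs.
Scavenge line down [OR]: Fresh-gas outlet is inoperative=not, Right O2 cylinder degraded=occurs, Main supply hose fails=occurs → at least one input occurs → occurs.
O2 supply lost [AND]: Primary pressure regulator stuck=not, C CO2 absorber trips=occurs → not all inputs occur → does not occur.
Pipeline path fails [OR]: #1 flowmeter 2 degraded=occurs, APL valve 2 offline=occurs, Vaporizer 2 trips=occurs → at least one input occurs → occurs.
Cylinder backup 2 inoperative [AND]: O2 supply lost=not, Pipeline path fails=occurs, Aft pipeline inlet 2 lost=occurs → not all inputs occur → does not occur.
Breathing circuit 2 inoperative [AND]: Scavenge line down=occurs, Cylinder backup 2 inoperative=not, Main check valve 2 degraded=occurs → not all inputs occur → does not occur.
Anesthesia gas delivery interrupted [AND]: Vaporizer chain lost=occurs, Breathing circuit 2 inoperative=not → not all inputs occur → does not occur.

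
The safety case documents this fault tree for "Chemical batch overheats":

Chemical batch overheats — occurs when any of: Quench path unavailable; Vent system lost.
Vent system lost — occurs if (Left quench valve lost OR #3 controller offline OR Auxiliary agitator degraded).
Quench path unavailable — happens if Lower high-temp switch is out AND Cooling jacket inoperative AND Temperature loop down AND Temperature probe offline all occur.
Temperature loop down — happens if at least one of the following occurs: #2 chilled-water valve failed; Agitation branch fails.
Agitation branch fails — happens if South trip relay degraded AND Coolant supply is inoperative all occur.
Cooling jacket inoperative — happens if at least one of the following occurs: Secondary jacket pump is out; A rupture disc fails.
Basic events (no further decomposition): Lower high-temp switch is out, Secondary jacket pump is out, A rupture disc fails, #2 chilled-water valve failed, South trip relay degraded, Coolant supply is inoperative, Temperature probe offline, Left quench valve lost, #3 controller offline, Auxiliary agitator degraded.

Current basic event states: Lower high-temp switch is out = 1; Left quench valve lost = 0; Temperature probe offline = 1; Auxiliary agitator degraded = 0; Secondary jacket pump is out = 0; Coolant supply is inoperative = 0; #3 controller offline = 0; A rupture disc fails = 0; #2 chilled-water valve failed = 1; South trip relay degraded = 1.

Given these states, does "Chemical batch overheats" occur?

Cooling jacket inoperative [OR]: Secondary jacket pump is out=not, A rupture disc fails=not → no input occurs → does not occur.
Agitation branch fails [AND]: South trip relay degraded=occurs, Coolant supply is inoperative=not → not all inputs occur → does not occur.
Temperature loop down [OR]: #2 chilled-water valve failed=occurs, Agitation branch fails=not → at least one input occurs → occurs.
Quench path unavailable [AND]: Lower high-temp switch is out=occurs, Cooling jacket inoperative=not, Temperature loop down=occurs, Temperature probe offline=occurs → not all inputs occur → does not occur.
Vent system lost [OR]: Left quench valve lost=not, #3 controller offline=not, Auxiliary agitator degraded=not → no input occurs → does not occur.
Chemical batch overheats [OR]: Quench path unavailable=not, Vent system lost=not → no input occurs → does not occur.

No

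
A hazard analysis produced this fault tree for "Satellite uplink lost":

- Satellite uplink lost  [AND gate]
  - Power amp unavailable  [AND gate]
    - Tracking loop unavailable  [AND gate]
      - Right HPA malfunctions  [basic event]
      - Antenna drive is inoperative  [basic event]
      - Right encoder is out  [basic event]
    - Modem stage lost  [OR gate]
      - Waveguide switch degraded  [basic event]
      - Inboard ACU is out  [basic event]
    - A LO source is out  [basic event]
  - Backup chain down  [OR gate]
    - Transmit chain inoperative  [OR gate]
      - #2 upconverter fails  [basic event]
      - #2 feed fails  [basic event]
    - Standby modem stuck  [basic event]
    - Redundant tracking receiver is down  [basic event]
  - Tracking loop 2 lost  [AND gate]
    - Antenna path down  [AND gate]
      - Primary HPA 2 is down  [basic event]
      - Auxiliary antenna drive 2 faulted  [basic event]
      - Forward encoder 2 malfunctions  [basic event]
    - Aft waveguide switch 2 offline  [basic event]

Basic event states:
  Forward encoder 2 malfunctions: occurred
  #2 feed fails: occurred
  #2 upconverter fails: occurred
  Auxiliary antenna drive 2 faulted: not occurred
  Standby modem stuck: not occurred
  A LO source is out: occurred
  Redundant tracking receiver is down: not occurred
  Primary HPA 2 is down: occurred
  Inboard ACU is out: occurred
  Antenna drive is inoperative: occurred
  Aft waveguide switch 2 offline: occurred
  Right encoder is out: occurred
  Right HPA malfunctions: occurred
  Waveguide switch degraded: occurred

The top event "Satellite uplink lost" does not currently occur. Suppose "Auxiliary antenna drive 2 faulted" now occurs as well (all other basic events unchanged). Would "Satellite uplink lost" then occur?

Counterfactual: set "Auxiliary antenna drive 2 faulted" to occurred.
Tracking loop unavailable [AND]: Right HPA malfunctions=occurs, Antenna drive is inoperative=occurs, Right encoder is out=occurs → all inputs occur → occurs.
Modem stage lost [OR]: Waveguide switch degraded=occurs, Inboard ACU is out=occurs → at least one input occurs → occurs.
Power amp unavailable [AND]: Tracking loop unavailable=occurs, Modem stage lost=occurs, A LO source is out=occurs → all inputs occur → occurs.
Transmit chain inoperative [OR]: #2 upconverter fails=occurs, #2 feed fails=occurs → at least one input occurs → occurs.
Backup chain down [OR]: Transmit chain inoperative=occurs, Standby modem stuck=not, Redundant tracking receiver is down=not → at least one input occurs → occurs.
Antenna path down [AND]: Primary HPA 2 is down=occurs, Auxiliary antenna drive 2 faulted=occurs, Forward encoder 2 malfunctions=occurs → all inputs occur → occurs.
Tracking loop 2 lost [AND]: Antenna path down=occurs, Aft waveguide switch 2 offline=occurs → all inputs occur → occurs.
Satellite uplink lost [AND]: Power amp unavailable=occurs, Backup chain down=occurs, Tracking loop 2 lost=occurs → all inputs occur → occurs.

Yes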